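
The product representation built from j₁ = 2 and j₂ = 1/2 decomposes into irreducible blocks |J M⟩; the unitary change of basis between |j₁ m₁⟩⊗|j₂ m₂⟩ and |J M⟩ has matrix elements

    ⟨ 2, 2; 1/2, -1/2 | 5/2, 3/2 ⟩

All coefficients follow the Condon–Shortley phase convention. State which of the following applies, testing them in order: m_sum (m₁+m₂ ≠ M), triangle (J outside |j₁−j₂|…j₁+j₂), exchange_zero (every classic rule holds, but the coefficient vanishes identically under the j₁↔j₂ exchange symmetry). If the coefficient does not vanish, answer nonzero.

nonzero

m-sum: m₁+m₂ = 2+(-1/2) = 3/2, M = 3/2  ✓
triangle: |j₁−j₂| = 3/2 ≤ J = 5/2 ≤ j₁+j₂ = 5/2  ✓
exchange: j₁≠j₂ or m₁≠m₂ — the exchange symmetry imposes no constraint here
value check: CG = +√(1/5) = +0.447214 ≠ 0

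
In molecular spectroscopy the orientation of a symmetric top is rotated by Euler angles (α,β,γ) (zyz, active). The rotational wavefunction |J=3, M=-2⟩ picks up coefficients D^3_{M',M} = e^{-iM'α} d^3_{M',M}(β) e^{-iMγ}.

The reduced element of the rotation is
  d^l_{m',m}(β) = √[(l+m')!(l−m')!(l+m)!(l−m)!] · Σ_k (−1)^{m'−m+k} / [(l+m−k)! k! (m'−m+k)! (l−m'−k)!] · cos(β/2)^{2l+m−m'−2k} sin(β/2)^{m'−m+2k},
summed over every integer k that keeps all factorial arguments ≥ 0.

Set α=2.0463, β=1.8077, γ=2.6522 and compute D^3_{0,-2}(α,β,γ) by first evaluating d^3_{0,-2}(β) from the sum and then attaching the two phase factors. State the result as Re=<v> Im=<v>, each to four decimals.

D^3_{0,-2}(2.0463,1.8077,2.6522) = e^{-i·0·2.0463}·d^3_{0,-2}(1.8077)·e^{-i·-2·2.6522}. Compute d first:
With c≡cos(β/2)=0.618590 and s≡sin(β/2)=0.785714, N=[6·6·1·120]^{1/2}=65.726707
k∈{0,1} keeps every argument non-negative
  k=0: (−1)^2·65.7267/(12)·0.6186^4·0.7857^2 = +0.495108
  k=1: (−1)^3·65.7267/(12)·0.6186^2·0.7857^4 = -0.798775
d^3_{0,-2}(1.8077) = +0.495108 -0.798775 = -0.303667
Phases: e^{-i·(0)·2.0463}=+1.000000+0.000000i, e^{-i·(-2)·2.6522}=+0.558031-0.829820i ⇒ D=-0.169455+0.251989i

Re=-0.1695 Im=0.2520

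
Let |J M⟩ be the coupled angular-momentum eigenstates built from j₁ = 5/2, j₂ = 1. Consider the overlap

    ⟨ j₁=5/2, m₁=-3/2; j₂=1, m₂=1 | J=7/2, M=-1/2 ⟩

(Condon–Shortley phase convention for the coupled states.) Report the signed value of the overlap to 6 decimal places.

+0.377964  (= +√(1/7))

j₁+j₂−J=0  J+j₁−j₂=5  J−j₁+j₂=2  j₁+j₂+J+1=8
(j₁±m₁, j₂±m₂, J±M) = (1,4,2,0,3,4)
P² = 2304/7
sum k=0..0:
  [0] +1/48 = 1/48
S = 1/48
C² = P²·S² = 1/7 ; C = +0.377964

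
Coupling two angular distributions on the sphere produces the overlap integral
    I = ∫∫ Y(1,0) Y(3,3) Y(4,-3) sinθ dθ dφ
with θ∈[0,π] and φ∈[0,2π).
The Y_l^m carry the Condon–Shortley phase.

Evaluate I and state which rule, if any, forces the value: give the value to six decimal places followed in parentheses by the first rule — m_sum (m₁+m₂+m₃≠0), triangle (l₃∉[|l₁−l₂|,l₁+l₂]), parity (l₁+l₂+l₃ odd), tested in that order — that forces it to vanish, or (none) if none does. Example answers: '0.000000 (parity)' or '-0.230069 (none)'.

Rules hold: Σm=0, L=8 even, 2≤4≤4.
N = 3·7·9 = 189
Δ = 0!·2!·6!/9! = 1/252
Racah Σ t=0..0: t=0:+1/36 = 1/36
⇒ 3j(1 3 4; 0 0 0)² = 4/63, sgn +1
Racah Σ t=0..0: t=0:+1/720 = 1/720
⇒ 3j(1 3 4; 0 3 -3)² = 1/36, sgn -1
4πI² = N·(3j₀)²·(3jₘ)² = 1/3
I = -1·√(0.333333/4π) = -0.16286750
No selection rule forces the value: the integral is nonzero (none).

-0.162868 (none)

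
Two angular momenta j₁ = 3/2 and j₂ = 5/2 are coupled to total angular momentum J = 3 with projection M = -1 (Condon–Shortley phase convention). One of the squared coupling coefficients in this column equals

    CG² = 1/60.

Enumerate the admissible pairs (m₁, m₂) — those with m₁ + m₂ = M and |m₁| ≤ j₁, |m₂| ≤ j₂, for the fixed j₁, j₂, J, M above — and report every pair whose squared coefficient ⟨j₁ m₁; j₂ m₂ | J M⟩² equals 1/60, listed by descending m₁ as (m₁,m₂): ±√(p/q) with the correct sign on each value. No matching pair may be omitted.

(-1/2,-1/2): −√(1/60)

Admissible pairs with m₁+m₂ = M = -1: (-3/2,1/2), (-1/2,-1/2), (1/2,-3/2), (3/2,-5/2)
  (m₁,m₂)=(3/2,-5/2): CG² = 1/8, CG = +√(1/8)
  (m₁,m₂)=(1/2,-3/2): CG² = 49/120, CG = +√(49/120)
  (m₁,m₂)=(-1/2,-1/2): CG² = 1/60, CG = −√(1/60)   ← matches the target
  (m₁,m₂)=(-3/2,1/2): CG² = 9/20, CG = −√(9/20)
Pairs with CG² = 1/60: (-1/2,-1/2): −√(1/60)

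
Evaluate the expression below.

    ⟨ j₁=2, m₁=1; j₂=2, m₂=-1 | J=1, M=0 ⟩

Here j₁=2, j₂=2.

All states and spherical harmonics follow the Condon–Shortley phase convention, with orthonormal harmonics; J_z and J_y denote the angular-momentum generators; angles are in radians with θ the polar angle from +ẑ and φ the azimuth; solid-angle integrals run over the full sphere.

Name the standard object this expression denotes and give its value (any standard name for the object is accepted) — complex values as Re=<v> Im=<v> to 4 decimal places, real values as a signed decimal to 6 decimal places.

Clebsch–Gordan coefficient, −√(1/10) ≈ -0.316228

This is a Clebsch–Gordan (vector-coupling) coefficient.
j₁+j₂−J=3  J+j₁−j₂=1  J−j₁+j₂=1  j₁+j₂+J+1=6
(j₁±m₁, j₂±m₂, J±M) = (3,1,1,3,1,1)
P² = 9/10
sum k=0..1:
  [0] +1/6 = 1/6
  [1] −1/2 = -1/2
S = -1/3
C² = P²·S² = 1/10 ; C = -0.316228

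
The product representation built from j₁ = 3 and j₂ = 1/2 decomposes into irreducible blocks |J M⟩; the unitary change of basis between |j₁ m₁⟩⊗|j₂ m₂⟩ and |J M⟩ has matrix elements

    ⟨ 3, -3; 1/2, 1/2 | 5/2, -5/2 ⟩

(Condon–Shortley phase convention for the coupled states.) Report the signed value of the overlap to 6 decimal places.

-0.925820

√[6·1!5!0!/7! · 0!6!1!0!0!5!] = √(86400/7)
  +(−1)^1/∏(1,0,5,0,0,0)! = -1/120  (running -1/120)
⟨..|..⟩ = √(86400/7)·(-1/120) = -0.925820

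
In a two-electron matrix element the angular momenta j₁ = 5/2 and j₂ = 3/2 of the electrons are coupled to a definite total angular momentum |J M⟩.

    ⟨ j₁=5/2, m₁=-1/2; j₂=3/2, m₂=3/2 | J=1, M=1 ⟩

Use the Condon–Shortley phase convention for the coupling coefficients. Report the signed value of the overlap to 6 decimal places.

triangle: 3!×2!×0!/6! = 12/720
(j±m)!: 2!×3!×3!×0!×2!×0! = 144
prefactor² = (2J+1)×Δ×N² = 36/5
  k=3: −1/(3!×0!×0!×0!×2!×0!) = -1/12
Σ = -1/12  ⇒  CG² = 36/5×(-1/12)² = 1/20
CG = −√(1/20) = -0.223607

-0.223607  (= −√(1/20))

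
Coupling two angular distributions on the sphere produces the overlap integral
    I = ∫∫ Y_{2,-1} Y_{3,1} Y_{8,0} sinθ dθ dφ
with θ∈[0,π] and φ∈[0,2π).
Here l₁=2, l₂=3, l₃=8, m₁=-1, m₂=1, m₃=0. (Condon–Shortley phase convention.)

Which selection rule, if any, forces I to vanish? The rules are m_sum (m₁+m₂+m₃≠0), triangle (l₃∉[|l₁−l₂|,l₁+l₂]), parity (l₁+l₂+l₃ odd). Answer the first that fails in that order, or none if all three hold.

azimuthal sum: -1 + 1 + 0 = 0  ✓
l₃ must lie in [1,5]; have l₃=8  ✗
L = 2 + 3 + 8 = 13 (odd)

triangle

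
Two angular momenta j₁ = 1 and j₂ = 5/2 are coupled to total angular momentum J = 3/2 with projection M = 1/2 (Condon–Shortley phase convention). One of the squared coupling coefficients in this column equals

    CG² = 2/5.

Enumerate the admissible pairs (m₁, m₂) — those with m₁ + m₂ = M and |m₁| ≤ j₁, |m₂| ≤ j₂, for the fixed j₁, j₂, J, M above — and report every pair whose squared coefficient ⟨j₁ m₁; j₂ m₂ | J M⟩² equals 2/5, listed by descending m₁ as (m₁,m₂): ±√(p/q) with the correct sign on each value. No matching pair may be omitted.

Admissible pairs with m₁+m₂ = M = 1/2: (-1,3/2), (0,1/2), (1,-1/2)
  (m₁,m₂)=(1,-1/2): CG² = 1/5, CG = +√(1/5)
  (m₁,m₂)=(0,1/2): CG² = 2/5, CG = −√(2/5)   ← matches the target
  (m₁,m₂)=(-1,3/2): CG² = 2/5, CG = +√(2/5)   ← matches the target
Pairs with CG² = 2/5: (0,1/2): −√(2/5); (-1,3/2): +√(2/5)

(0,1/2): −√(2/5); (-1,3/2): +√(2/5)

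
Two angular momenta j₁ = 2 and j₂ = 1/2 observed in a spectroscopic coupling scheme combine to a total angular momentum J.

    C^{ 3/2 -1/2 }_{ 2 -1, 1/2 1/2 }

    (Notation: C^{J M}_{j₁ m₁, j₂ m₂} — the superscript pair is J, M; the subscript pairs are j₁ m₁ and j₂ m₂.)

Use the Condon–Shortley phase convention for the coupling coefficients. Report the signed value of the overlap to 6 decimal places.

−√(3/5) ≈ -0.774597

j₁+j₂−J=1  J+j₁−j₂=3  J−j₁+j₂=0  j₁+j₂+J+1=5
(j₁±m₁, j₂±m₂, J±M) = (1,3,1,0,1,2)
P² = 12/5
sum k=1..1:
  [1] −1/2 = -1/2
S = -1/2
C² = P²·S² = 3/5 ; C = -0.774597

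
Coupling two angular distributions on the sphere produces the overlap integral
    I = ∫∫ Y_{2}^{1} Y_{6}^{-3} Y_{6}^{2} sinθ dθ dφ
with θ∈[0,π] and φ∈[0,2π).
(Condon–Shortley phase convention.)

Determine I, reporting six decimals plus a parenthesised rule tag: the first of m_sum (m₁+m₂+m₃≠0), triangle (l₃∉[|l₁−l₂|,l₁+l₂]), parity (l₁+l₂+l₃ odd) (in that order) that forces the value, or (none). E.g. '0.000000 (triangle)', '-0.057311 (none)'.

m-sum 0 ✓  L=14 even ✓  4≤6≤8 ✓
Π(2lᵢ+1) = 5×13×13 = 845
triangle coeff Δ(2,6,6) = 1/90090
Σ_t [0,2]: t=0:+1/69120 t=1:−1/14400 t=2:+1/69120 = -7/172800
(3j)²=14/715 [(2 6 6; 0 0 0)], sign=-1
Σ_t [0,1]: t=0:+1/60480 t=1:−1/161280 = 1/96768
(3j)²=15/1001 [(2 6 6; 1 -3 2)], sign=+1
⇒ 4πI² = 30/121
I = (-1)√(30/121/(4π)) = -0.14046335
No selection rule forces the value: the integral is nonzero (none).

-0.140463 (none)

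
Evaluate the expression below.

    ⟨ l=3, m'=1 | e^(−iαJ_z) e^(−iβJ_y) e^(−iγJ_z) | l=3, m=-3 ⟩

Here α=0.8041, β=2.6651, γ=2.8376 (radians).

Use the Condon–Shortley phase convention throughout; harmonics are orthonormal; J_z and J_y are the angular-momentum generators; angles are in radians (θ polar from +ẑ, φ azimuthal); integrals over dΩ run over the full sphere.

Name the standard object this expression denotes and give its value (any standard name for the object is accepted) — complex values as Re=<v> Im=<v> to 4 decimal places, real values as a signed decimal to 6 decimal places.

Wigner D-matrix element, Re=0.0278 Im=0.1903

This is a Wigner D-matrix element — the rotation-matrix element ⟨l m'| R(α,β,γ) |l m⟩ in the angular-momentum basis.
Split into d^3_{1,-3}(β=2.6651) × two z-phases.
c=cos(2.665100/2)=0.235999, s=sin(2.665100/2)=0.971753; N=√[24·2·1·720]=185.903201
k∈{0} keeps every argument non-negative
  k=0: (−1)^4·185.9032/(48)·0.2360^2·0.9718^4 = +0.192349
d^3_{1,-3}(2.6651) = +0.192349
D = (+0.693760-0.720207i)·(+0.192349)·(-0.612183+0.790716i) = +0.027847+0.190322i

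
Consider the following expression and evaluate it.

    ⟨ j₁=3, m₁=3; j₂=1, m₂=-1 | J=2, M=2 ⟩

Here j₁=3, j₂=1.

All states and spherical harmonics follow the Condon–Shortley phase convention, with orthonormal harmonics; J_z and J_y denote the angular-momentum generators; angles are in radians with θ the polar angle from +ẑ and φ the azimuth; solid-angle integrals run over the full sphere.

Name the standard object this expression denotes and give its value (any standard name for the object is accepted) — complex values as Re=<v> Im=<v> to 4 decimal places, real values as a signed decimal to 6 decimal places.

This is a Clebsch–Gordan (vector-coupling) coefficient.
triangle: 2!*4!*0!/7! = 48/5040
(j±m)!: 6!*0!*0!*2!*4!*0! = 34560
prefactor² = (2J+1)*Δ*N² = 11520/7
  k=0: +1/(0!*2!*0!*0!*4!*0!) = 1/48
Σ = 1/48  ⇒  CG² = 11520/7*(1/48)² = 5/7
CG = +√(5/7) = +0.845154

Clebsch–Gordan coefficient, +√(5/7) ≈ +0.845154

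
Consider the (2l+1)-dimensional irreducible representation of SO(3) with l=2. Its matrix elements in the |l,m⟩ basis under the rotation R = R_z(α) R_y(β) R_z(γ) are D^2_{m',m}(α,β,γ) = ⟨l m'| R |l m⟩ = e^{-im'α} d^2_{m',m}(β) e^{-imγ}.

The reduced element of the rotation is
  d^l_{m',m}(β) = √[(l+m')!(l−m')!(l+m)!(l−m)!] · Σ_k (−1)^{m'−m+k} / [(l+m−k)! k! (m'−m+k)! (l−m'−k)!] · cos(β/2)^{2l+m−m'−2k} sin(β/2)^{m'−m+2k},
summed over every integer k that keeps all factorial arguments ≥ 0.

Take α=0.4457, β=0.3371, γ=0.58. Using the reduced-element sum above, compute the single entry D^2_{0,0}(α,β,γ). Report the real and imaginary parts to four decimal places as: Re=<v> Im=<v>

Split into d^2_{0,0}(β=0.3371) × two z-phases.
With c≡cos(β/2)=0.985829 and s≡sin(β/2)=0.167753, N=[2·2·2·2]^{1/2}=4.000000
The bounds max(0,m−m')=0 and min(l+m,l−m')=2 give 3 terms
  k=0: (−1)^0·4.0000/(4)·0.9858^4·0.1678^0 = +0.944510
  k=1: (−1)^1·4.0000/(1)·0.9858^2·0.1678^2 = -0.109397
  k=2: (−1)^2·4.0000/(4)·0.9858^0·0.1678^4 = +0.000792
d^2_{0,0}(0.3371) = +0.944510 -0.109397 +0.000792 = +0.835905
Attach z-rotation phases: D = e^{-i(0)(0.4457)}·(+0.835905)·e^{-i(0)(0.5800)} = +0.835905+0.000000i

Re=0.8359 Im=0.0000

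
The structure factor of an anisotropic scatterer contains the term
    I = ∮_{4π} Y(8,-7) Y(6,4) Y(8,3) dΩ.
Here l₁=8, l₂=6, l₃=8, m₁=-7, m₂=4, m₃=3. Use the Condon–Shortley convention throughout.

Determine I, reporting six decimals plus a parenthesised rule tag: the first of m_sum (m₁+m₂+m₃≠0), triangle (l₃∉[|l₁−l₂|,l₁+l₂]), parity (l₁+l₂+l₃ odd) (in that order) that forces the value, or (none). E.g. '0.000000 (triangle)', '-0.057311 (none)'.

0.150215 (none)

m-sum 0 ✓  L=22 even ✓  2≤8≤14 ✓
Π(2lᵢ+1) = 17×13×17 = 3757
triangle coeff Δ(8,6,8) = 1/13742520792
Σ_t [0,6]: t=0:+1/41803776000 t=1:−1/435456000 t=2:+1/39813120 t=3:−1/18662400 t=4:+1/39813120 t=5:−1/435456000 t=6:+1/41803776000 = -11/1393459200
(3j)²=600/96577 [(8 6 8; 0 0 0)], sign=-1
Σ_t [5,6]: t=5:−1/52254720000 t=6:+1/12541132800 = 19/313528320000
(3j)²=19/1564 [(8 6 8; -7 4 3)], sign=-1
⇒ 4πI² = 150/529
I = (+1)√(150/529/(4π)) = 0.15021485
No selection rule forces the value: the integral is nonzero (none).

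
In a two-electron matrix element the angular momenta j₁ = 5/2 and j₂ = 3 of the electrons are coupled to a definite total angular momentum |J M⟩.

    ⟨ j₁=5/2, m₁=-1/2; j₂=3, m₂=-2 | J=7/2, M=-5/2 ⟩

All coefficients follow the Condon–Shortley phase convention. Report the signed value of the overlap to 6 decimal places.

-0.178174  (= −√(2/63))

√[8·2!3!4!/10! · 2!3!1!5!1!6!] = √(4608/7)
  +(−1)^0/∏(0,2,3,1,0,3)! = 1/72  (running 1/72)
  +(−1)^1/∏(1,1,2,0,1,4)! = -1/48  (running -1/144)
⟨..|..⟩ = √(4608/7)·(-1/144) = -0.178174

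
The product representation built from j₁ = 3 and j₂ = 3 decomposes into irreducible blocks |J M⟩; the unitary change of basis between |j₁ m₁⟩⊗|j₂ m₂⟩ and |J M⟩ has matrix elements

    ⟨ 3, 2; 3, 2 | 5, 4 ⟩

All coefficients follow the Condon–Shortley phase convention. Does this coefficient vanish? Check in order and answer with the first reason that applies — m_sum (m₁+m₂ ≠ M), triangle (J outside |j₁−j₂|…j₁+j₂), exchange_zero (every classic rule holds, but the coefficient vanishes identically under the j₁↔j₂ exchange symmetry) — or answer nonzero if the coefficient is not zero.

exchange_zero

m-sum: m₁+m₂ = 2+2 = 4, M = 4  ✓
triangle: |j₁−j₂| = 0 ≤ J = 5 ≤ j₁+j₂ = 6  ✓
exchange: j₁=j₂ and m₁=m₂, and (−1)^(j₁+j₂−J) = (−1)^1 = −1 forces ⟨j₁m₁;j₂m₂|JM⟩ = −⟨j₂m₂;j₁m₁|JM⟩ = −⟨j₁m₁;j₂m₂|JM⟩ ⇒ the coefficient vanishes identically
Racah sum check: Σ_k collapses to 0 ⇒ CG = 0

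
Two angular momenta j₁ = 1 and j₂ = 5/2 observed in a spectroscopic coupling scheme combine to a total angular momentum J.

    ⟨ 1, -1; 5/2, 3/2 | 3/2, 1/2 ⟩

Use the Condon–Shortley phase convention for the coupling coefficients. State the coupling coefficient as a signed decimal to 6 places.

+√(2/5) = +0.632456

triangle: 2!×0!×3!/6! = 12/720
(j±m)!: 0!×2!×4!×1!×2!×1! = 96
prefactor² = (2J+1)×Δ×N² = 32/5
  k=2: +1/(2!×0!×0!×2!×0!×1!) = 1/4
Σ = 1/4  ⇒  CG² = 32/5×(1/4)² = 2/5
CG = +√(2/5) = +0.632456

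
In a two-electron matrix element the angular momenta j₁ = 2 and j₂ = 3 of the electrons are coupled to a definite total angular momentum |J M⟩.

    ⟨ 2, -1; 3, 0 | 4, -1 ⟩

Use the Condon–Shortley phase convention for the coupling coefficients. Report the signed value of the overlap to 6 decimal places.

j₁+j₂−J=1  J+j₁−j₂=3  J−j₁+j₂=5  j₁+j₂+J+1=10
(j₁±m₁, j₂±m₂, J±M) = (1,3,3,3,3,5)
P² = 1944/7
sum k=0..1:
  [0] +1/72 = 1/72
  [1] −1/24 = -1/24
S = -1/36
C² = P²·S² = 3/14 ; C = -0.462910

−√(3/14) = -0.462910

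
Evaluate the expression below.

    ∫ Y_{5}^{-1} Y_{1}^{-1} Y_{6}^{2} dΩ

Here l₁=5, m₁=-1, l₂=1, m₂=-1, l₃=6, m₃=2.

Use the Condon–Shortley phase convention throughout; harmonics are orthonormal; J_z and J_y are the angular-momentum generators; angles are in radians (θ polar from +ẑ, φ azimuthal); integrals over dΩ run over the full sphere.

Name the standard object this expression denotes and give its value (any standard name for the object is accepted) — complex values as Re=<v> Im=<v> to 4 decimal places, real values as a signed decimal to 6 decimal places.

This is a Gaunt coefficient — the integral of a triple product of spherical harmonics over the sphere.
m-sum 0 ✓  L=12 even ✓  4≤6≤6 ✓
Π(2lᵢ+1) = 11×3×13 = 429
triangle coeff Δ(5,1,6) = 1/858
Σ_t [0,0]: t=0:+1/14400 = 1/14400
(3j)²=6/143 [(5 1 6; 0 0 0)], sign=+1
Σ_t [0,0]: t=0:+1/34560 = 1/34560
(3j)²=14/429 [(5 1 6; -1 -1 2)], sign=+1
⇒ 4πI² = 84/143
I = (+1)√(84/143/(4π)) = 0.21620548

Gaunt coefficient, +0.216205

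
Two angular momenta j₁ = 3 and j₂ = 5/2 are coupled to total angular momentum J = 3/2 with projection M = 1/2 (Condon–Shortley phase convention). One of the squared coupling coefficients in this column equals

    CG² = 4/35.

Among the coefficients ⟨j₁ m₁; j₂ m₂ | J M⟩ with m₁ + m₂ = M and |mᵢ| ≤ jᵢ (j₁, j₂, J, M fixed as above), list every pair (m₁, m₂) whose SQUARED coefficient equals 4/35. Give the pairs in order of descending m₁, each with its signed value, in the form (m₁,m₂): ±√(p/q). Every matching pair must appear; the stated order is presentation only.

(0,1/2): +√(4/35)

Admissible pairs with m₁+m₂ = M = 1/2: (-2,5/2), (-1,3/2), (0,1/2), (1,-1/2), (2,-3/2), (3,-5/2)
  (m₁,m₂)=(3,-5/2): CG² = 5/14, CG = +√(5/14)
  (m₁,m₂)=(2,-3/2): CG² = 1/21, CG = −√(1/21)
  (m₁,m₂)=(1,-1/2): CG² = 1/105, CG = −√(1/105)
  (m₁,m₂)=(0,1/2): CG² = 4/35, CG = +√(4/35)   ← matches the target
  (m₁,m₂)=(-1,3/2): CG² = 7/30, CG = −√(7/30)
  (m₁,m₂)=(-2,5/2): CG² = 5/21, CG = +√(5/21)
Pairs with CG² = 4/35: (0,1/2): +√(4/35)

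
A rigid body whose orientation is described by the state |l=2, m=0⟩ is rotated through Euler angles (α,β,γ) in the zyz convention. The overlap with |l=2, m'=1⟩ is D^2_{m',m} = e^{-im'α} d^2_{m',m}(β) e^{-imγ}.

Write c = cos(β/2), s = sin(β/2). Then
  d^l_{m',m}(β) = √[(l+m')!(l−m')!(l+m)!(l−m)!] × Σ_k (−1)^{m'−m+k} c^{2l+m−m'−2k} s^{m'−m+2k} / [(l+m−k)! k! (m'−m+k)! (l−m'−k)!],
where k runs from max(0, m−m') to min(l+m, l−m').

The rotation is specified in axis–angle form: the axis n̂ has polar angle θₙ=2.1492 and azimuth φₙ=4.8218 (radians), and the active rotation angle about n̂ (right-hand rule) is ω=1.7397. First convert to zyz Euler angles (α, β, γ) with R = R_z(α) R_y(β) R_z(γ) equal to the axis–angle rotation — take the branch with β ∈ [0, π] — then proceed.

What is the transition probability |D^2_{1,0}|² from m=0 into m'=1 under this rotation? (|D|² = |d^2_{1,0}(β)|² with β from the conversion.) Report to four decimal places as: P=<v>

P=0.0475

Axis–angle → zyz. n̂ = (sinθₙcosφₙ, sinθₙsinφₙ, cosθₙ) = (+0.091431, -0.832330, -0.546688), ω = 1.7397.
R = I cosω + sinω [n̂]ₓ + (1−cosω) n̂n̂ᵀ gives
  R = [-0.158337, +0.450015, -0.878872; -0.627802, +0.641127, +0.441385; +0.762099, +0.621645, +0.181006]
β = atan2(√(R₁₃²+R₂₃²), R₃₃) = 1.388787; α = atan2(R₂₃, R₁₃) mod 2π = 2.676173; γ = atan2(R₃₂, −R₃₁) mod 2π = 2.457351
Split into d^2_{1,0}(β=1.3888) × two z-phases.
c=cos(1.388787/2)=0.768442, s=sin(1.388787/2)=0.639919; N=√[6·1·2·2]=4.898979
k: max(0,(0)−(1))=0 … min(2+(0),2−(1))=1
  k=0: (−1)^1·4.8990/(2)·0.7684^3·0.6399^1 = -0.711270
  k=1: (−1)^2·4.8990/(2)·0.7684^1·0.6399^3 = +0.493245
d^2_{1,0}(1.3888) = -0.711270 +0.493245 = -0.218025
|D^2_{1,0}|² = |d^2_{1,0}(β)|² = (-0.218025)² = 0.047535 (the z-rotation phases have unit modulus)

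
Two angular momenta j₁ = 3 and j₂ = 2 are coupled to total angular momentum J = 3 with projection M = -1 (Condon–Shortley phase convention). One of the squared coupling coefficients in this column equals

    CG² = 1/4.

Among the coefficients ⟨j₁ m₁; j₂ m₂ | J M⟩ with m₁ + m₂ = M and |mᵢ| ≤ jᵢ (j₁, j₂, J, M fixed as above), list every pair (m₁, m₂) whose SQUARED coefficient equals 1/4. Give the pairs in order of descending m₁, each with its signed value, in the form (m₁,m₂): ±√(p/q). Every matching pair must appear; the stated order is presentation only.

Admissible pairs with m₁+m₂ = M = -1: (-3,2), (-2,1), (-1,0), (0,-1), (1,-2)
  (m₁,m₂)=(1,-2): CG² = 2/5, CG = +√(2/5)
  (m₁,m₂)=(0,-1): CG² = 1/30, CG = −√(1/30)
  (m₁,m₂)=(-1,0): CG² = 3/20, CG = −√(3/20)
  (m₁,m₂)=(-2,1): CG² = 1/4, CG = +√(1/4)   ← matches the target
  (m₁,m₂)=(-3,2): CG² = 1/6, CG = +√(1/6)
Pairs with CG² = 1/4: (-2,1): +√(1/4)

(-2,1): +√(1/4)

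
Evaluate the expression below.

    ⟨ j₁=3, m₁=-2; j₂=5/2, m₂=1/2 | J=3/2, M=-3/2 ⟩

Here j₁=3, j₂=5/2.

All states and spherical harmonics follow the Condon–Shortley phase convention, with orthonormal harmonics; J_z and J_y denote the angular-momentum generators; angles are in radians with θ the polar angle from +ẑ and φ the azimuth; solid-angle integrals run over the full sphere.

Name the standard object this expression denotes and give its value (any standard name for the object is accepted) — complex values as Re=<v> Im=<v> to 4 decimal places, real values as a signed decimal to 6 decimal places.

This is a Clebsch–Gordan (vector-coupling) coefficient.
j₁+j₂−J=4  J+j₁−j₂=2  J−j₁+j₂=1  j₁+j₂+J+1=8
(j₁±m₁, j₂±m₂, J±M) = (1,5,3,2,0,3)
P² = 288/7
sum k=3..3:
  [3] −1/12 = -1/12
S = -1/12
C² = P²·S² = 2/7 ; C = -0.534522

Clebsch–Gordan coefficient, −√(2/7) ≈ -0.534522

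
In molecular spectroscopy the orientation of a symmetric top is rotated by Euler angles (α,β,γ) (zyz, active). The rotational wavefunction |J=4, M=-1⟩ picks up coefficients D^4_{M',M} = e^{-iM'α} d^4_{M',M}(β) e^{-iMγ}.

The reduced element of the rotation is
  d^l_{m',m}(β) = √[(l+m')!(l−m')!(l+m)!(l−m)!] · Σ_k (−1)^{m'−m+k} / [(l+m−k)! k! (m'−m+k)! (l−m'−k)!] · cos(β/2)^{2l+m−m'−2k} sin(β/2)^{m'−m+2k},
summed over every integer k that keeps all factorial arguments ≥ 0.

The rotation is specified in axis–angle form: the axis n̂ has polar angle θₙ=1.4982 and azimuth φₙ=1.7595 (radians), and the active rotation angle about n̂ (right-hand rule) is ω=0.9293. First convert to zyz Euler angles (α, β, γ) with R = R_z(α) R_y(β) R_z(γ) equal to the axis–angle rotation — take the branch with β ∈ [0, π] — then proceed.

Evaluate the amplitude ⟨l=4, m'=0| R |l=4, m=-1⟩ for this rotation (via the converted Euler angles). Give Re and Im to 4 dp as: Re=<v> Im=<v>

Axis–angle → zyz. n̂ = (sinθₙcosφₙ, sinθₙsinφₙ, cosθₙ) = (-0.187092, +0.979661, +0.072533), ω = 0.9293.
R = I cosω + sinω [n̂]ₓ + (1−cosω) n̂n̂ᵀ gives
  R = [+0.612452, -0.131722, +0.779456; -0.015496, +0.983830, +0.178435; -0.790356, -0.121361, +0.600508]
β = atan2(√(R₁₃²+R₂₃²), R₃₃) = 0.926660; α = atan2(R₂₃, R₁₃) mod 2π = 0.225045; γ = atan2(R₃₂, −R₃₁) mod 2π = 6.130823
First d^4_{0,-1}(β=0.9267), then the phase factors e^{-i(0)α} and e^{-i(-1)γ}:
Half-angle: c=0.894569, s=0.446930. N=√(24·24·6·120)=643.987578
k∈{0,1,2,3} keeps every argument non-negative
  k=0: (−1)^1·643.9876/(144)·0.8946^7·0.4469^1 = -0.916329
  k=1: (−1)^2·643.9876/(24)·0.8946^5·0.4469^3 = +1.372313
  k=2: (−1)^3·643.9876/(24)·0.8946^3·0.4469^5 = -0.342534
  k=3: (−1)^4·643.9876/(144)·0.8946^1·0.4469^7 = +0.014250
d^4_{0,-1}(0.9267) = -0.916329 +1.372313 -0.342534 +0.014250 = +0.127700
Attach z-rotation phases: D = e^{-i(0)(0.2250)}·(+0.127700)·e^{-i(-1)(6.1308)} = +0.126220-0.019381i

Re=0.1262 Im=-0.0194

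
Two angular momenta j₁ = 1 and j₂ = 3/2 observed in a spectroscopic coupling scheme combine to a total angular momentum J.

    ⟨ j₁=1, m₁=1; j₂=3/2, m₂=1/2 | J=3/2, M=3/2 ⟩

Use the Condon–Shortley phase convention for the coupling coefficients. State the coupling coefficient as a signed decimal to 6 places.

j₁+j₂−J=1  J+j₁−j₂=1  J−j₁+j₂=2  j₁+j₂+J+1=5
(j₁±m₁, j₂±m₂, J±M) = (2,0,2,1,3,0)
P² = 8/5
sum k=0..0:
  [0] +1/2 = 1/2
S = 1/2
C² = P²·S² = 2/5 ; C = +0.632456

+√(2/5) ≈ +0.632456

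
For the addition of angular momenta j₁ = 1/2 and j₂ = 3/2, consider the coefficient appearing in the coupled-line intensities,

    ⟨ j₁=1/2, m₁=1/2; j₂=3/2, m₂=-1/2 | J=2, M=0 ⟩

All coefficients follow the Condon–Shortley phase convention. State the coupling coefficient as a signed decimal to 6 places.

+0.707107

√[5·0!1!3!/5! · 1!0!1!2!2!2!] = √(2)
  +(−1)^0/∏(0,0,0,1,1,2)! = 1/2  (running 1/2)
⟨..|..⟩ = √(2)·(1/2) = +0.707107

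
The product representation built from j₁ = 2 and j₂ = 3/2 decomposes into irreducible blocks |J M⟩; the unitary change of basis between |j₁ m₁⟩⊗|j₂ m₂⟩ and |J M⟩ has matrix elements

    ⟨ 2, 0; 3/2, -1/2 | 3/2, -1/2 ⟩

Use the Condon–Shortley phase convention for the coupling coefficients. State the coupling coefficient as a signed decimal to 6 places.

-0.447214  (= −√(1/5))

j₁+j₂−J=2  J+j₁−j₂=2  J−j₁+j₂=1  j₁+j₂+J+1=6
(j₁±m₁, j₂±m₂, J±M) = (2,2,1,2,1,2)
P² = 16/45
sum k=0..1:
  [0] +1/4 = 1/4
  [1] −1/1 = -1
S = -3/4
C² = P²·S² = 1/5 ; C = -0.447214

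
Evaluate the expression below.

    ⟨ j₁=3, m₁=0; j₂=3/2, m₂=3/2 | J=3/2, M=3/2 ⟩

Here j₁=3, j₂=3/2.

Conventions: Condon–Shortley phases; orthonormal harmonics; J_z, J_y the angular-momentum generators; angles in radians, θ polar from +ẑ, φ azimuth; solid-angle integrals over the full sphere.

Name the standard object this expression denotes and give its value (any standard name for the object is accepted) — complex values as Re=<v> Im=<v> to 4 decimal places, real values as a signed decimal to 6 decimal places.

This is a Clebsch–Gordan (vector-coupling) coefficient.
triangle: 3!×3!×0!/7! = 36/5040
(j±m)!: 3!×3!×3!×0!×3!×0! = 1296
prefactor² = (2J+1)×Δ×N² = 1296/35
  k=3: −1/(3!×0!×0!×0!×3!×0!) = -1/36
Σ = -1/36  ⇒  CG² = 1296/35×(-1/36)² = 1/35
CG = −√(1/35) = -0.169031

Clebsch–Gordan coefficient, −√(1/35) ≈ -0.169031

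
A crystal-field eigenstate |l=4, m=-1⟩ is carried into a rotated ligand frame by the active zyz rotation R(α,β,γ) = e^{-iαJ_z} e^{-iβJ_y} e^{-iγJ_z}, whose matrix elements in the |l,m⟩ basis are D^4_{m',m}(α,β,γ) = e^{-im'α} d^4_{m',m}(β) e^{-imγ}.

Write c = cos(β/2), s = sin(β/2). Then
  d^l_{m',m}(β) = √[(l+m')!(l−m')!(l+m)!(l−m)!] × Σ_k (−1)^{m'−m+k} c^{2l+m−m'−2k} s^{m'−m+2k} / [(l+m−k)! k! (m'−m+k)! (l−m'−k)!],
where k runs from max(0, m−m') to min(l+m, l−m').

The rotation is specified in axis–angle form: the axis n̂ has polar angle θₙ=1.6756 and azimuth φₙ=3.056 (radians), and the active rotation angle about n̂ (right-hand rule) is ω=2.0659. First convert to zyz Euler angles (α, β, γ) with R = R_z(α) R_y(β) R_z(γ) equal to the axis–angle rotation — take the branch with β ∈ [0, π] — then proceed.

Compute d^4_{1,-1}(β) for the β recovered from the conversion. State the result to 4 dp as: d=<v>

d=0.2682

Axis–angle → zyz. n̂ = (sinθₙcosφₙ, sinθₙsinφₙ, cosθₙ) = (-0.990872, +0.085019, -0.104612), ω = 2.0659.
R = I cosω + sinω [n̂]ₓ + (1−cosω) n̂n̂ᵀ gives
  R = [+0.973194, -0.032219, +0.227717; -0.216319, -0.464460, +0.858768; +0.078097, -0.885008, -0.458980]
β = atan2(√(R₁₃²+R₂₃²), R₃₃) = 2.047643; α = atan2(R₂₃, R₁₃) mod 2π = 1.311595; γ = atan2(R₃₂, −R₃₁) mod 2π = 4.624373
d^4_{1,-1}(β=2.0476) via the finite sum:
With c≡cos(β/2)=0.520106 and s≡sin(β/2)=0.854102, N=[120·6·6·120]^{1/2}=720.000000
Admissible k: 0..3 (factorial args all ≥0)
  k=0: (−1)^2·720.0000/(72)·0.5201^6·0.8541^2 = +0.144401
  k=1: (−1)^3·720.0000/(24)·0.5201^4·0.8541^4 = -1.168226
  k=2: (−1)^4·720.0000/(48)·0.5201^2·0.8541^6 = +1.575189
  k=3: (−1)^5·720.0000/(720)·0.5201^0·0.8541^8 = -0.283189
d^4_{1,-1}(2.0476) = +0.144401 -1.168226 +1.575189 -0.283189 = +0.268174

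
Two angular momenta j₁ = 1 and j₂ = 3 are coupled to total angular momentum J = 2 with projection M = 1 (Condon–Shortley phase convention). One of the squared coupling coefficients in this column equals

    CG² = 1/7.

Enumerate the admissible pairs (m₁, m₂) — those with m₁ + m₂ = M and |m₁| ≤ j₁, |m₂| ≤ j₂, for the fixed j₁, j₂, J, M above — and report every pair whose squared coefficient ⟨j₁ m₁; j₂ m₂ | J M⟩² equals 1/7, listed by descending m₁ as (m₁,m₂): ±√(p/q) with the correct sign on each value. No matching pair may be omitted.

Admissible pairs with m₁+m₂ = M = 1: (-1,2), (0,1), (1,0)
  (m₁,m₂)=(1,0): CG² = 1/7, CG = +√(1/7)   ← matches the target
  (m₁,m₂)=(0,1): CG² = 8/21, CG = −√(8/21)
  (m₁,m₂)=(-1,2): CG² = 10/21, CG = +√(10/21)
Pairs with CG² = 1/7: (1,0): +√(1/7)

(1,0): +√(1/7)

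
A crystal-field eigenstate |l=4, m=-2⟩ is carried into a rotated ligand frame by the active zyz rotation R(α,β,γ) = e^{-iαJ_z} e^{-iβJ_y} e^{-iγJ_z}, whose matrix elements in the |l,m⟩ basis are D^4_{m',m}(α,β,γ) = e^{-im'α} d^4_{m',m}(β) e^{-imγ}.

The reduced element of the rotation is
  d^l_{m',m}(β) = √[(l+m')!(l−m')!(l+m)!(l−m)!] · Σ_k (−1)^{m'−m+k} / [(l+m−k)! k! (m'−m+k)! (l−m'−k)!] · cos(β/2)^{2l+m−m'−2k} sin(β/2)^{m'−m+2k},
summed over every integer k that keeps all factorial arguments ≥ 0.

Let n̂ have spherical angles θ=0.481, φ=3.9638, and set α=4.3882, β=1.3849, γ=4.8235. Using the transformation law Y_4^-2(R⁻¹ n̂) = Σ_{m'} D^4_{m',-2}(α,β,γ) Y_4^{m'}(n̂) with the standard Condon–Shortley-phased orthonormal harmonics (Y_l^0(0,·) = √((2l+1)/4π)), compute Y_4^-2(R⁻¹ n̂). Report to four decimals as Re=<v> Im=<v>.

Re=-0.2892 Im=0.0736

Need the full column D^4_{m',-2} for m'=−4..4 at α=4.3882, β=1.3849, γ=4.8235.
cos(β/2)=0.769684, sin(β/2)=0.638425
d^4_{-4,-2}: single k=2 term ⇒ +0.448409;  D = -0.213506+0.394316i
d^4_{-3,-2}: k∈[1..2] ⇒ +0.382263 -0.789001 = -0.406738;  D = +0.277351+0.297510i
d^4_{-2,-2}: k∈[0..2] ⇒ +0.123169 -1.016895 +0.874542 = -0.019185;  D = -0.017469+0.007930i
d^4_{-1,-2}: k∈[0..2] ⇒ -0.433445 +1.491071 -0.683914 = +0.373712;  D = +0.038040+0.371771i
d^4_{0,-2}: k∈[0..2] ⇒ +0.803926 -1.474957 +0.380544 = -0.290487;  D = +0.283344+0.064023i
d^4_{1,-2}: k∈[0..2] ⇒ -0.994047 +1.025871 -0.141162 = -0.109338;  D = -0.056815+0.093418i
d^4_{2,-2}: k∈[0..2] ⇒ +0.874542 -0.481354 +0.027598 = +0.420785;  D = +0.271141+0.321781i
d^4_{3,-2}: k∈[0..1] ⇒ -0.542840 +0.124493 = -0.418347;  D = +0.389120-0.153621i
d^4_{4,-2}: single k=0 term ⇒ +0.212257;  D = -0.010994-0.211972i
Y_4^{m'}(θ=0.481,φ=3.9638) and Σ D·Y over m':
  (-0.2135+0.3943i)·(-0.0201+0.0030i)  (+0.2774+0.2975i)·(+0.0858+0.0687i)  (-0.0175+0.0079i)·(-0.0237-0.3215i)  (+0.0380+0.3718i)·(-0.3304+0.3556i)  (+0.2833+0.0640i)·(+0.1102+0.0000i)  (-0.0568+0.0934i)·(+0.3304+0.3556i)  (+0.2711+0.3218i)·(-0.0237+0.3215i)  (+0.3891-0.1536i)·(-0.0858+0.0687i)  (-0.0110-0.2120i)·(-0.0201-0.0030i)
Y_4^-2(R⁻¹ n̂) = -0.289248+0.073592i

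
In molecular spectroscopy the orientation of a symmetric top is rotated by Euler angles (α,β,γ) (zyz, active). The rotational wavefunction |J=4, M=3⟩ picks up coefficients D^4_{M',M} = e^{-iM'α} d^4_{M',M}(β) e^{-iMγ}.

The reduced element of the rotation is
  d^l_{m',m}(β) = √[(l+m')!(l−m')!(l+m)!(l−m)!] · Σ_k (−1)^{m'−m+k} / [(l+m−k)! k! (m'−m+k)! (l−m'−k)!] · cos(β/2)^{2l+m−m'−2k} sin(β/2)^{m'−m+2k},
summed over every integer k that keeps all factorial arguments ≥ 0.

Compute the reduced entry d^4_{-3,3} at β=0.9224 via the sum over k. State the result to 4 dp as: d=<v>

d=0.0421

d^4_{-3,3}(β=0.9224) via the finite sum:
Half-angle: c=0.895519, s=0.445023. N=√(1·5040·5040·1)=5040.000000
Admissible k: 6..7 (factorial args all ≥0)
  k=6: (−1)^0·5040.0000/(720)·0.8955^2·0.4450^6 = +0.043606
  k=7: (−1)^1·5040.0000/(5040)·0.8955^0·0.4450^8 = -0.001538
d^4_{-3,3}(0.9224) = +0.043606 -0.001538 = +0.042067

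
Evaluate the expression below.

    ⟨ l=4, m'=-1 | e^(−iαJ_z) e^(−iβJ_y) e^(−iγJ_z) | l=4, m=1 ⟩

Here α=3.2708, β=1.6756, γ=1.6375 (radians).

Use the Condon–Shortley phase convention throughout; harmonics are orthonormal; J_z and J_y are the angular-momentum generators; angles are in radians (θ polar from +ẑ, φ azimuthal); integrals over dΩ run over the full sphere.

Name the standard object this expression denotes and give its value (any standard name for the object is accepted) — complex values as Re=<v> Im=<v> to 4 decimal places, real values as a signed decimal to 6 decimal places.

Wigner D-matrix element, Re=0.0188 Im=-0.2997

This is a Wigner D-matrix element — the rotation-matrix element ⟨l m'| R(α,β,γ) |l m⟩ in the angular-momentum basis.
First d^4_{-1,1}(β=1.6756), then the phase factors e^{-i(-1)α} and e^{-i(1)γ}:
c=cos(1.675600/2)=0.669099, s=sin(1.675600/2)=0.743173; N=√[6·120·120·6]=720.000000
Admissible k: 2..5 (factorial args all ≥0)
  k=2: (−1)^0·720.0000/(72)·0.6691^6·0.7432^2 = +0.495591
  k=3: (−1)^1·720.0000/(24)·0.6691^4·0.7432^4 = -1.834186
  k=4: (−1)^2·720.0000/(48)·0.6691^2·0.7432^6 = +1.131389
  k=5: (−1)^3·720.0000/(720)·0.6691^0·0.7432^8 = -0.093051
d^4_{-1,1}(1.6756) = +0.495591 -1.834186 +1.131389 -0.093051 = -0.300257
D = (-0.991664-0.128848i)·(-0.300257)·(-0.066654-0.997776i) = +0.018755-0.299670i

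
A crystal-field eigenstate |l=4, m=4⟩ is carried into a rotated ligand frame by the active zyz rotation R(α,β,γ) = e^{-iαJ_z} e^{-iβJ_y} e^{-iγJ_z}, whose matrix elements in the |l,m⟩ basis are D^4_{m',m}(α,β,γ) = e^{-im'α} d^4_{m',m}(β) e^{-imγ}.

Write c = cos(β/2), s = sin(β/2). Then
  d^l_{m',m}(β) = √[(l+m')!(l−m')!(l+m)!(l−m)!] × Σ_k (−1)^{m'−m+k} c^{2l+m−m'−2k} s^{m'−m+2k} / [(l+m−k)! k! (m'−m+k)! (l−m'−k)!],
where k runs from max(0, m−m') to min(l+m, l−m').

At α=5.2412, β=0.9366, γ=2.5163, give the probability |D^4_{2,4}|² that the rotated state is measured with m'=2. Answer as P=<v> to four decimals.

First d^4_{2,4}(β=0.9366), then the phase factors e^{-i(2)α} and e^{-i(4)γ}:
Half-angle: c=0.892337, s=0.451370. N=√(720·2·40320·1)=7619.763776
The bounds max(0,m−m')=2 and min(l+m,l−m')=2 give 1 term
  k=2: (−1)^0·7619.7638/(1440)·0.8923^6·0.4514^2 = +0.544274
d^4_{2,4}(0.9366) = +0.544274
|D^4_{2,4}|² = |d^4_{2,4}(β)|² = (+0.544274)² = 0.296234 (the z-rotation phases have unit modulus)

P=0.2962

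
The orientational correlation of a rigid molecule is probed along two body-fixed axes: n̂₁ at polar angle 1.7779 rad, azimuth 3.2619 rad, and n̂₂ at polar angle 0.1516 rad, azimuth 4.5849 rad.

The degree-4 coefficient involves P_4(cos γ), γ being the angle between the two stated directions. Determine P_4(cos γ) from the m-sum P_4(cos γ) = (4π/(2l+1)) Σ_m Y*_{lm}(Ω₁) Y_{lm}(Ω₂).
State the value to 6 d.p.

0.273797

Addition theorem: P_4(cos γ) = (4π/9) Σ_m Y*_{lm}(Ω₁) Y_{lm}(Ω₂), m = −4…4:
  m=-4: (0.35980 + 0.18788j) × (0.00020 + 0.00011j) = 0.00005 + 0.00008j  (running Σ = 0.00005 + 0.00008j)
  m=-3: (0.22568 + 0.08519j) × (0.00159 - 0.00395j) = 0.00070 - 0.00076j  (running Σ = 0.00075 - 0.00068j)
  m=-2: (-0.21906 - 0.05375j) × (-0.04312 - 0.01124j) = 0.00884 + 0.00478j  (running Σ = 0.00959 + 0.00410j)
  m=-1: (-0.25556 - 0.03090j) × (-0.03449 + 0.26903j) = 0.01712 - 0.06769j  (running Σ = 0.02671 - 0.06359j)
  m=0: (0.18979 + 0.00000j) × (0.75170 + 0.00000j) = 0.14267 + 0.00000j  (running Σ = 0.16938 - 0.06359j)
  m=1: (0.25556 - 0.03090j) × (0.03449 + 0.26903j) = 0.01712 + 0.06769j  (running Σ = 0.18650 + 0.00410j)
  m=2: (-0.21906 + 0.05375j) × (-0.04312 + 0.01124j) = 0.00884 - 0.00478j  (running Σ = 0.19535 - 0.00068j)
  m=3: (-0.22568 + 0.08519j) × (-0.00159 - 0.00395j) = 0.00070 + 0.00076j  (running Σ = 0.19604 + 0.00008j)
  m=4: (0.35980 - 0.18788j) × (0.00020 - 0.00011j) = 0.00005 - 0.00008j  (running Σ = 0.19609 + 0.00000j)
Accumulated sum 0.19609 + 0.00000j; after 4π/(2l+1) scaling, 0.27380 + 0.00000j ⇒ P_4 = 0.273797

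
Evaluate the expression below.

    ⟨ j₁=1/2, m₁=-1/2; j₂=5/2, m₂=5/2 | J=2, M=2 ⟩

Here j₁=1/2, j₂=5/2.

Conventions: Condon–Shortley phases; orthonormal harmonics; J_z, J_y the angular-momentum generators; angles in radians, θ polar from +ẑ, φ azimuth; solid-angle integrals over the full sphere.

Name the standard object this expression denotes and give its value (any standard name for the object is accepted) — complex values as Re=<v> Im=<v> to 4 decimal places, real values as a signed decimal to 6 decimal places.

This is a Clebsch–Gordan (vector-coupling) coefficient.
triangle: 1!*0!*4!/6! = 24/720
(j±m)!: 0!*1!*5!*0!*4!*0! = 2880
prefactor² = (2J+1)*Δ*N² = 480
  k=1: −1/(1!*0!*0!*4!*0!*0!) = -1/24
Σ = -1/24  ⇒  CG² = 480*(-1/24)² = 5/6
CG = −√(5/6) = -0.912871

Clebsch–Gordan coefficient, −√(5/6) ≈ -0.912871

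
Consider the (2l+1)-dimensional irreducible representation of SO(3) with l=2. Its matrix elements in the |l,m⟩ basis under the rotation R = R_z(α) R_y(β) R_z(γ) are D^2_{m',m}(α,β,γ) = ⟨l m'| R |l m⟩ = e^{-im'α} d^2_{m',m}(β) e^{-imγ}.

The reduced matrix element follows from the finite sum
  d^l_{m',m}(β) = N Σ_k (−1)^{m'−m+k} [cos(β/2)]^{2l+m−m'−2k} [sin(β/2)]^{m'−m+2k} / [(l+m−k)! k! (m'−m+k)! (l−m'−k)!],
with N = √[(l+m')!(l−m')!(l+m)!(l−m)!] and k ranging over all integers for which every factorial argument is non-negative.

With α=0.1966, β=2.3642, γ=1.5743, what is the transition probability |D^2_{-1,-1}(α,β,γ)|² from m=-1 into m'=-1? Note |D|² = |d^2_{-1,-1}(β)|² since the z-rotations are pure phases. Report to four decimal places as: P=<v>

D^2_{-1,-1}(0.1966,2.3642,1.5743) = e^{-i·-1·0.1966}·d^2_{-1,-1}(2.3642)·e^{-i·-1·1.5743}. Compute d first:
c=cos(2.364200/2)=0.378982, s=sin(2.364200/2)=0.925404; N=√[1·6·1·6]=6.000000
Admissible k: 0..1 (factorial args all ≥0)
  k=0: (−1)^0·6.0000/(6)·0.3790^4·0.9254^0 = +0.020629
  k=1: (−1)^1·6.0000/(2)·0.3790^2·0.9254^2 = -0.368996
d^2_{-1,-1}(2.3642) = +0.020629 -0.368996 = -0.348367
|D^2_{-1,-1}|² = |d^2_{-1,-1}(β)|² = (-0.348367)² = 0.121360 (the z-rotation phases have unit modulus)

P=0.1214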